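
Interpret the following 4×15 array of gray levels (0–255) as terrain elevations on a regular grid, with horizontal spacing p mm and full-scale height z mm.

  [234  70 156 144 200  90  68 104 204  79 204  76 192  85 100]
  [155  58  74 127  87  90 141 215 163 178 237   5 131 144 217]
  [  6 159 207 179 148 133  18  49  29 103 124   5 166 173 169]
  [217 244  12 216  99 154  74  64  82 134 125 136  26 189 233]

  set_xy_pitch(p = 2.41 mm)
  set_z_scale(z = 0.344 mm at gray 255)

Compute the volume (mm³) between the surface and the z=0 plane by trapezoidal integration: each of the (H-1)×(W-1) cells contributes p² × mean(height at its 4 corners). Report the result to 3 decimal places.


40.947

height_mm = gray/255 × 0.344; cell vol = 2.41² × mean(4 corners)
unit = 2.41² × 0.344 / (4×255) = 0.00195881 mm³ per gray-sum
row 0: Σ corner-gray over 14 cells = 7350  → 14.3973
row 1: Σ corner-gray over 14 cells = 6833  → 13.3846
row 2: Σ corner-gray over 14 cells = 6721  → 13.1652
Σ rows: total corner-gray = 20904  → 40.9470 mm³


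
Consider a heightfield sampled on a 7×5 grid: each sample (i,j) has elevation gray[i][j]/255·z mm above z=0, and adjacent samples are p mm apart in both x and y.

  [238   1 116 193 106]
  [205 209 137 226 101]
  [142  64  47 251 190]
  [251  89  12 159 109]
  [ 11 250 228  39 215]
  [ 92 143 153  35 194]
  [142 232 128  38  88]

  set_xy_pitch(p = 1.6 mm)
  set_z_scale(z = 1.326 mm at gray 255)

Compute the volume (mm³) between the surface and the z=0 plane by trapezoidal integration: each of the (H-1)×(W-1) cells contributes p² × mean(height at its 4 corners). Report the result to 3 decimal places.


height_mm = gray/255 × 1.326; cell vol = 1.6² × mean(4 corners)
unit = 1.6² × 1.326 / (4×255) = 0.003328 mm³ per gray-sum
row 0: Σ corner-gray over 4 cells = 2414  → 8.0338
row 1: Σ corner-gray over 4 cells = 2506  → 8.3400
row 2: Σ corner-gray over 4 cells = 1936  → 6.4430
row 3: Σ corner-gray over 4 cells = 2140  → 7.1219
row 4: Σ corner-gray over 4 cells = 2208  → 7.3482
row 5: Σ corner-gray over 4 cells = 1974  → 6.5695
Σ rows: total corner-gray = 13178  → 43.8564 mm³

43.856


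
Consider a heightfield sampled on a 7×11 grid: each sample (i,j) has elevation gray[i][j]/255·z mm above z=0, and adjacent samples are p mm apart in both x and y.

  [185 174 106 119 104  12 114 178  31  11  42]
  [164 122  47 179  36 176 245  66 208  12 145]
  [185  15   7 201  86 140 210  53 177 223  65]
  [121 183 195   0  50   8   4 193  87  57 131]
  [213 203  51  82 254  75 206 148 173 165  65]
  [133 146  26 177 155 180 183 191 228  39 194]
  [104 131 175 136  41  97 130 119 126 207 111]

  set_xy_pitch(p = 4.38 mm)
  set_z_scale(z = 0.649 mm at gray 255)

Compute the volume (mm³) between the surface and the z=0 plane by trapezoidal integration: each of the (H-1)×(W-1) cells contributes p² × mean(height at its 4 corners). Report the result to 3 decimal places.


365.513

height_mm = gray/255 × 0.649; cell vol = 4.38² × mean(4 corners)
unit = 4.38² × 0.649 / (4×255) = 0.0122065 mm³ per gray-sum
row 0: Σ corner-gray over 10 cells = 4416  → 53.9041
row 1: Σ corner-gray over 10 cells = 4965  → 60.6055
row 2: Σ corner-gray over 10 cells = 4280  → 52.2440
row 3: Σ corner-gray over 10 cells = 4798  → 58.5670
row 4: Σ corner-gray over 10 cells = 5969  → 72.8609
row 5: Σ corner-gray over 10 cells = 5516  → 67.3313
Σ rows: total corner-gray = 29944  → 365.5128 mm³


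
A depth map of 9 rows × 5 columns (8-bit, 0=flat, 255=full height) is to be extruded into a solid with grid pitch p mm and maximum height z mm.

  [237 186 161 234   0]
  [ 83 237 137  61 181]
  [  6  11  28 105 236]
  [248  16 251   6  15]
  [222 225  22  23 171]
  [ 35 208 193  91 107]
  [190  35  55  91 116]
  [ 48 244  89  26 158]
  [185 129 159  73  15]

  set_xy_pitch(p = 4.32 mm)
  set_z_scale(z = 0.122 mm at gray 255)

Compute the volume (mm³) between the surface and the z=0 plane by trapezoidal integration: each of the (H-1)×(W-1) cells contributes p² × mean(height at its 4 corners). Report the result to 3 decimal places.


height_mm = gray/255 × 0.122; cell vol = 4.32² × mean(4 corners)
unit = 4.32² × 0.122 / (4×255) = 0.00223217 mm³ per gray-sum
row 0: Σ corner-gray over 4 cells = 2533  → 5.6541
row 1: Σ corner-gray over 4 cells = 1664  → 3.7143
row 2: Σ corner-gray over 4 cells = 1339  → 2.9889
row 3: Σ corner-gray over 4 cells = 1742  → 3.8884
row 4: Σ corner-gray over 4 cells = 2059  → 4.5960
row 5: Σ corner-gray over 4 cells = 1794  → 4.0045
row 6: Σ corner-gray over 4 cells = 1592  → 3.5536
row 7: Σ corner-gray over 4 cells = 1846  → 4.1206
Σ rows: total corner-gray = 14569  → 32.5205 mm³

32.520


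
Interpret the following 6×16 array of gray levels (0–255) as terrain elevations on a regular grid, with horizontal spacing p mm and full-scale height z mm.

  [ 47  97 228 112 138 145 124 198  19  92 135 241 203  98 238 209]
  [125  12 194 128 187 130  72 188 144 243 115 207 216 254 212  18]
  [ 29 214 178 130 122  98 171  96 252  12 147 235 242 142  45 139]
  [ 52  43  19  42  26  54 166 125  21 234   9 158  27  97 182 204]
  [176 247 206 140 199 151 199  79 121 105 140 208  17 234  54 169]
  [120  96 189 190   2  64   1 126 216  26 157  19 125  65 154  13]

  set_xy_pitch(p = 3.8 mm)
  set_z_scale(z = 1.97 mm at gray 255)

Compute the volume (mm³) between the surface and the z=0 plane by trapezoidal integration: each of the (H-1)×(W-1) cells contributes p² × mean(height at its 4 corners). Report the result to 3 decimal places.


height_mm = gray/255 × 1.97; cell vol = 3.8² × mean(4 corners)
unit = 3.8² × 1.97 / (4×255) = 0.027889 mm³ per gray-sum
row 0: Σ corner-gray over 15 cells = 9139  → 254.8778
row 1: Σ corner-gray over 15 cells = 9083  → 253.3160
row 2: Σ corner-gray over 15 cells = 6998  → 195.1674
row 3: Σ corner-gray over 15 cells = 7207  → 200.9962
row 4: Σ corner-gray over 15 cells = 7538  → 210.2274
Σ rows: total corner-gray = 39965  → 1114.5847 mm³

1114.585


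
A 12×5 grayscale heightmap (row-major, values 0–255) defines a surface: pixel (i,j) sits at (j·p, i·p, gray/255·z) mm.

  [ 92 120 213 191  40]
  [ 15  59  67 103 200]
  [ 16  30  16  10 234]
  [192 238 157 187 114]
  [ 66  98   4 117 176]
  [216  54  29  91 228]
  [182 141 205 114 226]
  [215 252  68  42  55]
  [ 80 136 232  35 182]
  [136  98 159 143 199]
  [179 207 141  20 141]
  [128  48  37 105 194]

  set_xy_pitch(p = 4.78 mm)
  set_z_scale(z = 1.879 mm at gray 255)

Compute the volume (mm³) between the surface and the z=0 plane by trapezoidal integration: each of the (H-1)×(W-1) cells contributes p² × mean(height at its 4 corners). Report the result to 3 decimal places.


height_mm = gray/255 × 1.879; cell vol = 4.78² × mean(4 corners)
unit = 4.78² × 1.879 / (4×255) = 0.0420903 mm³ per gray-sum
row 0: Σ corner-gray over 4 cells = 1853  → 77.9934
row 1: Σ corner-gray over 4 cells = 1035  → 43.5635
row 2: Σ corner-gray over 4 cells = 1832  → 77.1095
row 3: Σ corner-gray over 4 cells = 2150  → 90.4942
row 4: Σ corner-gray over 4 cells = 1472  → 61.9570
row 5: Σ corner-gray over 4 cells = 2120  → 89.2315
row 6: Σ corner-gray over 4 cells = 2322  → 97.7338
row 7: Σ corner-gray over 4 cells = 2062  → 86.7903
row 8: Σ corner-gray over 4 cells = 2203  → 92.7250
row 9: Σ corner-gray over 4 cells = 2191  → 92.2199
row 10: Σ corner-gray over 4 cells = 1758  → 73.9948
Σ rows: total corner-gray = 20998  → 883.8129 mm³

883.813


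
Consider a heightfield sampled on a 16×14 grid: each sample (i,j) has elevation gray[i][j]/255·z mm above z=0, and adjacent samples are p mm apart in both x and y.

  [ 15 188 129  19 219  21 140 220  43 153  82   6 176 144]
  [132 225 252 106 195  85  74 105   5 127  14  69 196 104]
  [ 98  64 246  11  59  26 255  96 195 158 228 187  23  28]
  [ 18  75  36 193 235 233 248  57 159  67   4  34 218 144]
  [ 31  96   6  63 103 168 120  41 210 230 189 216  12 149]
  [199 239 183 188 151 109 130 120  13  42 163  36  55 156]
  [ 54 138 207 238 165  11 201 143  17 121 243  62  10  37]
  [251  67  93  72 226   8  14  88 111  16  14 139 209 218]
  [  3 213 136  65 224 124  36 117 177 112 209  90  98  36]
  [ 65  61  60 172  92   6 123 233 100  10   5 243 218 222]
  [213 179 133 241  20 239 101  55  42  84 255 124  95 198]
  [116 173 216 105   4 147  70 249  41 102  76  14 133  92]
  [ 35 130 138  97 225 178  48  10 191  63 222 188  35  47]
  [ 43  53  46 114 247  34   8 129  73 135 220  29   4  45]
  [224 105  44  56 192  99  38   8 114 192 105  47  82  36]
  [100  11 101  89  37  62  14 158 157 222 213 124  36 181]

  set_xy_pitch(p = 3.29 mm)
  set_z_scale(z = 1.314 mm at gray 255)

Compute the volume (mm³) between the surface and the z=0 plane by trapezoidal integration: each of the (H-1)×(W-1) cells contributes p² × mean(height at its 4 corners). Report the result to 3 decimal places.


height_mm = gray/255 × 1.314; cell vol = 3.29² × mean(4 corners)
unit = 3.29² × 1.314 / (4×255) = 0.013944 mm³ per gray-sum
row 0: Σ corner-gray over 13 cells = 6093  → 84.9607
row 1: Σ corner-gray over 13 cells = 6364  → 88.7395
row 2: Σ corner-gray over 13 cells = 6502  → 90.6638
row 3: Σ corner-gray over 13 cells = 6368  → 88.7953
row 4: Σ corner-gray over 13 cells = 6301  → 87.8611
row 5: Σ corner-gray over 13 cells = 6416  → 89.4646
row 6: Σ corner-gray over 13 cells = 5786  → 80.6799
row 7: Σ corner-gray over 13 cells = 5824  → 81.2098
row 8: Σ corner-gray over 13 cells = 6174  → 86.0902
row 9: Σ corner-gray over 13 cells = 6480  → 90.3570
row 10: Σ corner-gray over 13 cells = 6415  → 89.4507
row 11: Σ corner-gray over 13 cells = 6000  → 83.6639
row 12: Σ corner-gray over 13 cells = 5404  → 75.3533
row 13: Σ corner-gray over 13 cells = 4696  → 65.4810
row 14: Σ corner-gray over 13 cells = 5153  → 71.8534
Σ rows: total corner-gray = 89976  → 1254.6242 mm³

1254.624


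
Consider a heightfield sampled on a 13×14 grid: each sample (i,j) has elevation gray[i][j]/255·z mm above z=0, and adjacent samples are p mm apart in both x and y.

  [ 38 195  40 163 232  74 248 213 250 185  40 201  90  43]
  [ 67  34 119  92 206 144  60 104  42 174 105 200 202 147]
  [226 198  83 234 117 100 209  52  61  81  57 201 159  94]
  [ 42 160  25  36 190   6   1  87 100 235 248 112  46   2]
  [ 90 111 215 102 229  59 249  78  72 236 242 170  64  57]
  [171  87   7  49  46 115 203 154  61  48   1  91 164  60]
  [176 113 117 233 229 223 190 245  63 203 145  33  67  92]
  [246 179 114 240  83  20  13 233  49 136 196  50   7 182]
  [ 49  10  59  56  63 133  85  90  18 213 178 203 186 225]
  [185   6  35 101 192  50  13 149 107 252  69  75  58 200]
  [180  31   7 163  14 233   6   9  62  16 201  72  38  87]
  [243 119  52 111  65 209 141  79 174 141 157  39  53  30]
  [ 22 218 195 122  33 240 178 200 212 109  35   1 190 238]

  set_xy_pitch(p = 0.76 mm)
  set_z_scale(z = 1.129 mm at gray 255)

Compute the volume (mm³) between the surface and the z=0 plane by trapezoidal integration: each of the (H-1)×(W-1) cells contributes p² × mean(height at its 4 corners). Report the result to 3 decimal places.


46.670

height_mm = gray/255 × 1.129; cell vol = 0.76² × mean(4 corners)
unit = 0.76² × 1.129 / (4×255) = 0.000639324 mm³ per gray-sum
row 0: Σ corner-gray over 13 cells = 7121  → 4.5526
row 1: Σ corner-gray over 13 cells = 6602  → 4.2208
row 2: Σ corner-gray over 13 cells = 5960  → 3.8104
row 3: Σ corner-gray over 13 cells = 6337  → 4.0514
row 4: Σ corner-gray over 13 cells = 6084  → 3.8896
row 5: Σ corner-gray over 13 cells = 6273  → 4.0105
row 6: Σ corner-gray over 13 cells = 7058  → 4.5123
row 7: Σ corner-gray over 13 cells = 5930  → 3.7912
row 8: Σ corner-gray over 13 cells = 5461  → 3.4913
row 9: Σ corner-gray over 13 cells = 4570  → 2.9217
row 10: Σ corner-gray over 13 cells = 4924  → 3.1480
row 11: Σ corner-gray over 13 cells = 6679  → 4.2700
Σ rows: total corner-gray = 72999  → 46.6700 mm³


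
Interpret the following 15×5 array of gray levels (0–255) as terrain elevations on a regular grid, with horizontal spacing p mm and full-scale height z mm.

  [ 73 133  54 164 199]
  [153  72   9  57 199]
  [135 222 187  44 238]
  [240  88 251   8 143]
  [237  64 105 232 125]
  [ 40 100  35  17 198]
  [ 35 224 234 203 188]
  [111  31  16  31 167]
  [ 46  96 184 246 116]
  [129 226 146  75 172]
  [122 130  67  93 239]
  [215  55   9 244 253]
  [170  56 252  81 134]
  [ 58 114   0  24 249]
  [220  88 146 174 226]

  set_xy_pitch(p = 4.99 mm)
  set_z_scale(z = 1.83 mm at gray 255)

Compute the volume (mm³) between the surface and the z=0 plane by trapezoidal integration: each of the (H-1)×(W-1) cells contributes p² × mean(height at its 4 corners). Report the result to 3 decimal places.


height_mm = gray/255 × 1.83; cell vol = 4.99² × mean(4 corners)
unit = 4.99² × 1.83 / (4×255) = 0.0446737 mm³ per gray-sum
row 0: Σ corner-gray over 4 cells = 1602  → 71.5673
row 1: Σ corner-gray over 4 cells = 1907  → 85.1928
row 2: Σ corner-gray over 4 cells = 2356  → 105.2513
row 3: Σ corner-gray over 4 cells = 2241  → 100.1138
row 4: Σ corner-gray over 4 cells = 1706  → 76.2133
row 5: Σ corner-gray over 4 cells = 2087  → 93.2340
row 6: Σ corner-gray over 4 cells = 1979  → 88.4093
row 7: Σ corner-gray over 4 cells = 1648  → 73.6223
row 8: Σ corner-gray over 4 cells = 2409  → 107.6190
row 9: Σ corner-gray over 4 cells = 2136  → 95.4230
row 10: Σ corner-gray over 4 cells = 2025  → 90.4643
row 11: Σ corner-gray over 4 cells = 2166  → 96.7633
row 12: Σ corner-gray over 4 cells = 1665  → 74.3817
row 13: Σ corner-gray over 4 cells = 1845  → 82.4230
Σ rows: total corner-gray = 27772  → 1240.6782 mm³

1240.678


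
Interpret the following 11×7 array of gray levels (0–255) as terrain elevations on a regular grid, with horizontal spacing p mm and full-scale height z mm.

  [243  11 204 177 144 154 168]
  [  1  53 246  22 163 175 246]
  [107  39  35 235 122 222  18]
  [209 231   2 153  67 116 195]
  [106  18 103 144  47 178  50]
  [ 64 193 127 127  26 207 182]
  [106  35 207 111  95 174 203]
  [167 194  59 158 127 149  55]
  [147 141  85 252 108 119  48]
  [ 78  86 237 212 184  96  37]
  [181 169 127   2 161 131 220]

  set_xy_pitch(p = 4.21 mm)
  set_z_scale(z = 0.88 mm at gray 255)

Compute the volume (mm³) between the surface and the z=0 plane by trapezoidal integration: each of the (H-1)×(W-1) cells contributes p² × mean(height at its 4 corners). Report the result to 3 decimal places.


height_mm = gray/255 × 0.88; cell vol = 4.21² × mean(4 corners)
unit = 4.21² × 0.88 / (4×255) = 0.0152914 mm³ per gray-sum
row 0: Σ corner-gray over 6 cells = 3356  → 51.3179
row 1: Σ corner-gray over 6 cells = 2996  → 45.8130
row 2: Σ corner-gray over 6 cells = 2973  → 45.4613
row 3: Σ corner-gray over 6 cells = 2678  → 40.9503
row 4: Σ corner-gray over 6 cells = 2742  → 41.9290
row 5: Σ corner-gray over 6 cells = 3159  → 48.3055
row 6: Σ corner-gray over 6 cells = 3149  → 48.1526
row 7: Σ corner-gray over 6 cells = 3201  → 48.9477
row 8: Σ corner-gray over 6 cells = 3350  → 51.2261
row 9: Σ corner-gray over 6 cells = 3326  → 50.8591
Σ rows: total corner-gray = 30930  → 472.9624 mm³

472.962


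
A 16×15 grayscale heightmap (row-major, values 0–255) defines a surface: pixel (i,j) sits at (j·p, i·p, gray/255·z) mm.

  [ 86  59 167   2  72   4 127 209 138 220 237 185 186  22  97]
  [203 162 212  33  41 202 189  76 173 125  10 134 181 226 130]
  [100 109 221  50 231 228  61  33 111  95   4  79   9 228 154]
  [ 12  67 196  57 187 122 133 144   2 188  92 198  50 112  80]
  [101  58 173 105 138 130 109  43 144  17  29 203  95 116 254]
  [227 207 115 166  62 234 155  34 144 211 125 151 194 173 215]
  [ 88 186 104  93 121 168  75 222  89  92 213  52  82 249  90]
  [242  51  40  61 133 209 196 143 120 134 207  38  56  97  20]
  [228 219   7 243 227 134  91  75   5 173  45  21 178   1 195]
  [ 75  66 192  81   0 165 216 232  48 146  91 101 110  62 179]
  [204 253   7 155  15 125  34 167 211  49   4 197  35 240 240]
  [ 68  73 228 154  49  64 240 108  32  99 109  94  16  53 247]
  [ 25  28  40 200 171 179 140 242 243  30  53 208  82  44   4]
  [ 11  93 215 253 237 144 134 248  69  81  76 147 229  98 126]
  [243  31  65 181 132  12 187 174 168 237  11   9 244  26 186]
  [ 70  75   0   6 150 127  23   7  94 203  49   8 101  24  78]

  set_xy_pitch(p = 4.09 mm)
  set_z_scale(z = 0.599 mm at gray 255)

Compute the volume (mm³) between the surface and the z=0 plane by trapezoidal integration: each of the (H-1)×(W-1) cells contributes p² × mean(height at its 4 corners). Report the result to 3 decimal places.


height_mm = gray/255 × 0.599; cell vol = 4.09² × mean(4 corners)
unit = 4.09² × 0.599 / (4×255) = 0.00982366 mm³ per gray-sum
row 0: Σ corner-gray over 14 cells = 7300  → 71.7127
row 1: Σ corner-gray over 14 cells = 7033  → 69.0898
row 2: Σ corner-gray over 14 cells = 6360  → 62.4785
row 3: Σ corner-gray over 14 cells = 6263  → 61.5256
row 4: Σ corner-gray over 14 cells = 7459  → 73.2747
row 5: Σ corner-gray over 14 cells = 8054  → 79.1197
row 6: Σ corner-gray over 14 cells = 6902  → 67.8029
row 7: Σ corner-gray over 14 cells = 6493  → 63.7850
row 8: Σ corner-gray over 14 cells = 6535  → 64.1976
row 9: Σ corner-gray over 14 cells = 6702  → 65.8382
row 10: Σ corner-gray over 14 cells = 6381  → 62.6848
row 11: Σ corner-gray over 14 cells = 6302  → 61.9087
row 12: Σ corner-gray over 14 cells = 7534  → 74.0114
row 13: Σ corner-gray over 14 cells = 7568  → 74.3454
row 14: Σ corner-gray over 14 cells = 5265  → 51.7216
Σ rows: total corner-gray = 102151  → 1003.4966 mm³

1003.497


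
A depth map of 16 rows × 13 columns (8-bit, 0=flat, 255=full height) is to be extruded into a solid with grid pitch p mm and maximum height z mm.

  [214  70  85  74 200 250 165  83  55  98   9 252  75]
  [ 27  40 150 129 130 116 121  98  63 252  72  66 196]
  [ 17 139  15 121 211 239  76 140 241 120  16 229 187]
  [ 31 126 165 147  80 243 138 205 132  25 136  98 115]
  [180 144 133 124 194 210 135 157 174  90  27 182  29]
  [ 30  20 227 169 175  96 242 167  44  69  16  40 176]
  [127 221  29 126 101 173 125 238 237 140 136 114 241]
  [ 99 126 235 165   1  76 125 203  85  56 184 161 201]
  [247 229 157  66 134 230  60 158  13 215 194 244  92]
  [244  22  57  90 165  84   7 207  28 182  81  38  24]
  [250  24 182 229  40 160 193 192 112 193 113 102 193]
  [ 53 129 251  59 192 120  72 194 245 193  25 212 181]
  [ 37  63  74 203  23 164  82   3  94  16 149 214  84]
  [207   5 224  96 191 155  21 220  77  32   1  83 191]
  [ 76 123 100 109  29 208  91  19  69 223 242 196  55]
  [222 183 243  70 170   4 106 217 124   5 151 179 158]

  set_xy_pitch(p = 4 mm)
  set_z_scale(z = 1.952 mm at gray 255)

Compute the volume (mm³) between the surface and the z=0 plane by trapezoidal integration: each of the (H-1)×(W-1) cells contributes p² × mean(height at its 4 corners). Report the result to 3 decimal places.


2819.668

height_mm = gray/255 × 1.952; cell vol = 4² × mean(4 corners)
unit = 4² × 1.952 / (4×255) = 0.0306196 mm³ per gray-sum
row 0: Σ corner-gray over 12 cells = 5668  → 173.5519
row 1: Σ corner-gray over 12 cells = 5995  → 183.5645
row 2: Σ corner-gray over 12 cells = 6434  → 197.0066
row 3: Σ corner-gray over 12 cells = 6485  → 198.5682
row 4: Σ corner-gray over 12 cells = 6085  → 186.3203
row 5: Σ corner-gray over 12 cells = 6384  → 195.4756
row 6: Σ corner-gray over 12 cells = 6782  → 207.6622
row 7: Σ corner-gray over 12 cells = 6873  → 210.4486
row 8: Σ corner-gray over 12 cells = 5929  → 181.5437
row 9: Σ corner-gray over 12 cells = 5713  → 174.9298
row 10: Σ corner-gray over 12 cells = 7141  → 218.6546
row 11: Σ corner-gray over 12 cells = 5909  → 180.9313
row 12: Σ corner-gray over 12 cells = 4899  → 150.0055
row 13: Σ corner-gray over 12 cells = 5557  → 170.1532
row 14: Σ corner-gray over 12 cells = 6233  → 190.8520
Σ rows: total corner-gray = 92087  → 2819.6678 mm³


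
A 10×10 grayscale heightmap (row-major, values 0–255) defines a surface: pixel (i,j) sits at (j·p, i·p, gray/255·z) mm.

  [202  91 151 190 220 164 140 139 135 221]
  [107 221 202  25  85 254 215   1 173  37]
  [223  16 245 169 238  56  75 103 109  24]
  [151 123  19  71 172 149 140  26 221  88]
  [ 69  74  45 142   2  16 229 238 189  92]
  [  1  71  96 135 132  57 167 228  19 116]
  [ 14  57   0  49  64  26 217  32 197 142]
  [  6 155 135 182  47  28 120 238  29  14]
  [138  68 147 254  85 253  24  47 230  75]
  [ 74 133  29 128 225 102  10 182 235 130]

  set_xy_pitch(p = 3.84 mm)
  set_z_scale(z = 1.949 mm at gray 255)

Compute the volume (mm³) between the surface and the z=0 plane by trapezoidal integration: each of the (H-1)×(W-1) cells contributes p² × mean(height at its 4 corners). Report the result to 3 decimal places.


height_mm = gray/255 × 1.949; cell vol = 3.84² × mean(4 corners)
unit = 3.84² × 1.949 / (4×255) = 0.0281757 mm³ per gray-sum
row 0: Σ corner-gray over 9 cells = 5379  → 151.5569
row 1: Σ corner-gray over 9 cells = 4765  → 134.2570
row 2: Σ corner-gray over 9 cells = 4350  → 122.5641
row 3: Σ corner-gray over 9 cells = 4112  → 115.8583
row 4: Σ corner-gray over 9 cells = 3958  → 111.5193
row 5: Σ corner-gray over 9 cells = 3367  → 94.8675
row 6: Σ corner-gray over 9 cells = 3328  → 93.7686
row 7: Σ corner-gray over 9 cells = 4317  → 121.6343
row 8: Σ corner-gray over 9 cells = 4721  → 133.0173
Σ rows: total corner-gray = 38297  → 1079.0433 mm³

1079.043


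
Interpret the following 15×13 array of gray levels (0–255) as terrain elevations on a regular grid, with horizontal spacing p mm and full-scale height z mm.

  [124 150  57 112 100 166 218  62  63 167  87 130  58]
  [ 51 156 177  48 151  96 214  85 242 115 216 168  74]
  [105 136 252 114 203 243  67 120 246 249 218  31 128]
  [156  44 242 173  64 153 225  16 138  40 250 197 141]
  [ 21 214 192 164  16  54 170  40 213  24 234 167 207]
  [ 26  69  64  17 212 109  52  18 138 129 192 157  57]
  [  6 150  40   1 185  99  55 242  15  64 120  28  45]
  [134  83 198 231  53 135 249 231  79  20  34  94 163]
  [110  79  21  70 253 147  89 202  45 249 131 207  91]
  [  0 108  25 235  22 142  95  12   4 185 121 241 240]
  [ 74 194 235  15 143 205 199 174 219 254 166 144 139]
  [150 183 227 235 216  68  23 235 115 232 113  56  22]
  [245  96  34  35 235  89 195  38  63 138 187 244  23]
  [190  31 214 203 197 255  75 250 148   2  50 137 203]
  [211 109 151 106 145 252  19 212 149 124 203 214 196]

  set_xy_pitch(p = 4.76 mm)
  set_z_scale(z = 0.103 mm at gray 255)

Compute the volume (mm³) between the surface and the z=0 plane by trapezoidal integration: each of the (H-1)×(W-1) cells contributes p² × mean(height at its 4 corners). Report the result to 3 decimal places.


205.330

height_mm = gray/255 × 0.103; cell vol = 4.76² × mean(4 corners)
unit = 4.76² × 0.103 / (4×255) = 0.00228797 mm³ per gray-sum
row 0: Σ corner-gray over 12 cells = 6267  → 14.3387
row 1: Σ corner-gray over 12 cells = 7452  → 17.0500
row 2: Σ corner-gray over 12 cells = 7372  → 16.8669
row 3: Σ corner-gray over 12 cells = 6585  → 15.0663
row 4: Σ corner-gray over 12 cells = 5601  → 12.8149
row 5: Σ corner-gray over 12 cells = 4446  → 10.1723
row 6: Σ corner-gray over 12 cells = 5160  → 11.8059
row 7: Σ corner-gray over 12 cells = 6298  → 14.4097
row 8: Σ corner-gray over 12 cells = 5807  → 13.2863
row 9: Σ corner-gray over 12 cells = 6729  → 15.3958
row 10: Σ corner-gray over 12 cells = 7687  → 17.5877
row 11: Σ corner-gray over 12 cells = 6554  → 14.9954
row 12: Σ corner-gray over 12 cells = 6493  → 14.8558
row 13: Σ corner-gray over 12 cells = 7292  → 16.6839
Σ rows: total corner-gray = 89743  → 205.3296 mm³


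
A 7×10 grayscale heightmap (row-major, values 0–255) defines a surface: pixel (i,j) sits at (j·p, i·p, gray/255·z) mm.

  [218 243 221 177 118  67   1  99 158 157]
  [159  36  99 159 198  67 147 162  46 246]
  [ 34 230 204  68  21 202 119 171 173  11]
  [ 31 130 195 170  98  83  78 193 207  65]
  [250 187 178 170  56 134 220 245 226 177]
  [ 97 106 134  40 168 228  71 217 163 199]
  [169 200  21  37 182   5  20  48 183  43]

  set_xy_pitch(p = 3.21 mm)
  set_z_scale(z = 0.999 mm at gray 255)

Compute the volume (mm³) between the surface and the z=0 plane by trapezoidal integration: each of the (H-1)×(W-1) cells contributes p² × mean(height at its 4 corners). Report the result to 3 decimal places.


height_mm = gray/255 × 0.999; cell vol = 3.21² × mean(4 corners)
unit = 3.21² × 0.999 / (4×255) = 0.010092 mm³ per gray-sum
row 0: Σ corner-gray over 9 cells = 4776  → 48.1992
row 1: Σ corner-gray over 9 cells = 4654  → 46.9680
row 2: Σ corner-gray over 9 cells = 4825  → 48.6937
row 3: Σ corner-gray over 9 cells = 5663  → 57.1508
row 4: Σ corner-gray over 9 cells = 5809  → 58.6242
row 5: Σ corner-gray over 9 cells = 4154  → 41.9220
Σ rows: total corner-gray = 29881  → 301.5578 mm³

301.558


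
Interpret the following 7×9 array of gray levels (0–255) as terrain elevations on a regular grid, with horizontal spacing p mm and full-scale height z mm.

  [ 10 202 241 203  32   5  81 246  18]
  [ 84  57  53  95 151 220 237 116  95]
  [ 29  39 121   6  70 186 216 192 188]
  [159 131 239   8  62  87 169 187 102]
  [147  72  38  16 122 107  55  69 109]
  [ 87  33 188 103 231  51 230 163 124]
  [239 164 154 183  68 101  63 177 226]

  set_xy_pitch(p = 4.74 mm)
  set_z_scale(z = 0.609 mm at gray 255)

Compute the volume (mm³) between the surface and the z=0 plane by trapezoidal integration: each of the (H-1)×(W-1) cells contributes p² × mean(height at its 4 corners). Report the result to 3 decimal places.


height_mm = gray/255 × 0.609; cell vol = 4.74² × mean(4 corners)
unit = 4.74² × 0.609 / (4×255) = 0.0134145 mm³ per gray-sum
row 0: Σ corner-gray over 8 cells = 4085  → 54.7981
row 1: Σ corner-gray over 8 cells = 3914  → 52.5043
row 2: Σ corner-gray over 8 cells = 3904  → 52.3701
row 3: Σ corner-gray over 8 cells = 3241  → 43.4763
row 4: Σ corner-gray over 8 cells = 3423  → 45.9178
row 5: Σ corner-gray over 8 cells = 4494  → 60.2847
Σ rows: total corner-gray = 23061  → 309.3513 mm³

309.351


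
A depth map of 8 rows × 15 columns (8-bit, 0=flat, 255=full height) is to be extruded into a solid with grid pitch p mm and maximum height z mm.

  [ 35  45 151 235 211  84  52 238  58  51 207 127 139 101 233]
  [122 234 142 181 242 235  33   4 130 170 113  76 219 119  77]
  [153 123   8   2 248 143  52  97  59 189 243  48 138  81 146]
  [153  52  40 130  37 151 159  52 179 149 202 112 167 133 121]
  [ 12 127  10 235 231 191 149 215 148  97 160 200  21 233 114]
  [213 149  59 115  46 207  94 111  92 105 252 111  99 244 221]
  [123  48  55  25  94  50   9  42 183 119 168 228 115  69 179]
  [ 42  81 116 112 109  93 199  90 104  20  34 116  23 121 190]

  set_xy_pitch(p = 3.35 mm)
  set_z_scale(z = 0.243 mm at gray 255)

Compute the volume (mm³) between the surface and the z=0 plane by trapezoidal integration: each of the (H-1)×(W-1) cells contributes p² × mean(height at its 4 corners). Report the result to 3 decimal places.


height_mm = gray/255 × 0.243; cell vol = 3.35² × mean(4 corners)
unit = 3.35² × 0.243 / (4×255) = 0.0026736 mm³ per gray-sum
row 0: Σ corner-gray over 14 cells = 7661  → 20.4824
row 1: Σ corner-gray over 14 cells = 7156  → 19.1323
row 2: Σ corner-gray over 14 cells = 6561  → 17.5415
row 3: Σ corner-gray over 14 cells = 7560  → 20.2124
row 4: Σ corner-gray over 14 cells = 7962  → 21.2872
row 5: Σ corner-gray over 14 cells = 6514  → 17.4158
row 6: Σ corner-gray over 14 cells = 5380  → 14.3839
Σ rows: total corner-gray = 48794  → 130.4554 mm³

130.455


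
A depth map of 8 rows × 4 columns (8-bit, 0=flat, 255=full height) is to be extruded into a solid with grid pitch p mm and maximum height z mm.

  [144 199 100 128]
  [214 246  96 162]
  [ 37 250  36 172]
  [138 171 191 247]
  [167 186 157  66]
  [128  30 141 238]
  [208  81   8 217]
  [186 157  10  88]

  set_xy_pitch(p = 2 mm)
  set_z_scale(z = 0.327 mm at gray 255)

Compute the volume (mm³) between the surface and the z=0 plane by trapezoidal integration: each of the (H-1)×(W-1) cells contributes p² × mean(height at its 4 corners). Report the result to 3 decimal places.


15.180

height_mm = gray/255 × 0.327; cell vol = 2² × mean(4 corners)
unit = 2² × 0.327 / (4×255) = 0.00128235 mm³ per gray-sum
row 0: Σ corner-gray over 3 cells = 1930  → 2.4749
row 1: Σ corner-gray over 3 cells = 1841  → 2.3608
row 2: Σ corner-gray over 3 cells = 1890  → 2.4236
row 3: Σ corner-gray over 3 cells = 2028  → 2.6006
row 4: Σ corner-gray over 3 cells = 1627  → 2.0864
row 5: Σ corner-gray over 3 cells = 1311  → 1.6812
row 6: Σ corner-gray over 3 cells = 1211  → 1.5529
Σ rows: total corner-gray = 11838  → 15.1805 mm³


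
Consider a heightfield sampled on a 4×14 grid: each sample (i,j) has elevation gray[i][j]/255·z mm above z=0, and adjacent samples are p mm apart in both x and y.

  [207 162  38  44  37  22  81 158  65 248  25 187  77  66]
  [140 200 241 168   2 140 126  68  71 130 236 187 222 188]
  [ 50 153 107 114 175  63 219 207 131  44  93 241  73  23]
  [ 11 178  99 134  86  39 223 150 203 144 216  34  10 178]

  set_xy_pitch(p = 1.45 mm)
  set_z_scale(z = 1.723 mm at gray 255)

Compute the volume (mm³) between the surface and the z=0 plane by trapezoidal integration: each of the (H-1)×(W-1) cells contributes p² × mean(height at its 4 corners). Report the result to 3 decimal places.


height_mm = gray/255 × 1.723; cell vol = 1.45² × mean(4 corners)
unit = 1.45² × 1.723 / (4×255) = 0.00355158 mm³ per gray-sum
row 0: Σ corner-gray over 13 cells = 6471  → 22.9822
row 1: Σ corner-gray over 13 cells = 7223  → 25.6530
row 2: Σ corner-gray over 13 cells = 6534  → 23.2060
Σ rows: total corner-gray = 20228  → 71.8413 mm³

71.841


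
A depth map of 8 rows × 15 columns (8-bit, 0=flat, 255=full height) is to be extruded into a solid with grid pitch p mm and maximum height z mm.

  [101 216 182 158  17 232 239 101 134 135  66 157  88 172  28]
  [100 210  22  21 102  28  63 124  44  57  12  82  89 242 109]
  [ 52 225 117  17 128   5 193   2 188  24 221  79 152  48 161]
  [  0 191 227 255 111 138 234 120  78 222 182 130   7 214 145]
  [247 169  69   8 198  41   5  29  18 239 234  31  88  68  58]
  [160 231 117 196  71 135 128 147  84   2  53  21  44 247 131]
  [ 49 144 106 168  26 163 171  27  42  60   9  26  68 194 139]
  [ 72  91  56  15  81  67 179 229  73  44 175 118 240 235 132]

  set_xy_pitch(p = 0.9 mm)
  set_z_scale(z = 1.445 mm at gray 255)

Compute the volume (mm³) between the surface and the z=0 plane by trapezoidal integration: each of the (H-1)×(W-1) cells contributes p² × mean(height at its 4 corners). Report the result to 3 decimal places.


50.443

height_mm = gray/255 × 1.445; cell vol = 0.9² × mean(4 corners)
unit = 0.9² × 1.445 / (4×255) = 0.0011475 mm³ per gray-sum
row 0: Σ corner-gray over 14 cells = 6324  → 7.2568
row 1: Σ corner-gray over 14 cells = 5412  → 6.2103
row 2: Σ corner-gray over 14 cells = 7374  → 8.4617
row 3: Σ corner-gray over 14 cells = 7062  → 8.1036
row 4: Σ corner-gray over 14 cells = 5942  → 6.8184
row 5: Σ corner-gray over 14 cells = 5839  → 6.7003
row 6: Σ corner-gray over 14 cells = 6006  → 6.8919
Σ rows: total corner-gray = 43959  → 50.4430 mm³


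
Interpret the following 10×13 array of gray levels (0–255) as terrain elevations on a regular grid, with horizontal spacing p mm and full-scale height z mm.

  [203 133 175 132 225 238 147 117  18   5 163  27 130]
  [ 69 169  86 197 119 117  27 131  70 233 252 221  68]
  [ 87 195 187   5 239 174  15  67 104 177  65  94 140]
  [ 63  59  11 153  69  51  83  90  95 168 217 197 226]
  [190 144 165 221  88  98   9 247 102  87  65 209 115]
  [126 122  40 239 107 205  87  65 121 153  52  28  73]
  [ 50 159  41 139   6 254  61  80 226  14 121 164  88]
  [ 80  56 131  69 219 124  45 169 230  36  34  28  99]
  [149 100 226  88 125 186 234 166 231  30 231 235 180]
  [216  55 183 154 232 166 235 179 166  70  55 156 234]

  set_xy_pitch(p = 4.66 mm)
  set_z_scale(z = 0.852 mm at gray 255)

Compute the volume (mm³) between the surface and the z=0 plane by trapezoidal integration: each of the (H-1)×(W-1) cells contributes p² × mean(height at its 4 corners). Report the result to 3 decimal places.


991.237

height_mm = gray/255 × 0.852; cell vol = 4.66² × mean(4 corners)
unit = 4.66² × 0.852 / (4×255) = 0.0181389 mm³ per gray-sum
row 0: Σ corner-gray over 12 cells = 6474  → 117.4313
row 1: Σ corner-gray over 12 cells = 6252  → 113.4045
row 2: Σ corner-gray over 12 cells = 5546  → 100.5984
row 3: Σ corner-gray over 12 cells = 5850  → 106.1126
row 4: Σ corner-gray over 12 cells = 5812  → 105.4234
row 5: Σ corner-gray over 12 cells = 5305  → 96.2269
row 6: Σ corner-gray over 12 cells = 5129  → 93.0345
row 7: Σ corner-gray over 12 cells = 6494  → 117.7941
row 8: Σ corner-gray over 12 cells = 7785  → 141.2114
Σ rows: total corner-gray = 54647  → 991.2372 mm³


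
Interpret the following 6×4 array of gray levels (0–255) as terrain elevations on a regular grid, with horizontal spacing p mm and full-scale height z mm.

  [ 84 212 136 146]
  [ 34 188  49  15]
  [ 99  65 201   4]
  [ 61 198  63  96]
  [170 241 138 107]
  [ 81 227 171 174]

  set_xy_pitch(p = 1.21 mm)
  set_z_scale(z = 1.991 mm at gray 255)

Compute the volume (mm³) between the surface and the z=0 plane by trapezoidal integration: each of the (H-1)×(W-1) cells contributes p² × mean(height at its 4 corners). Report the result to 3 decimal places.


height_mm = gray/255 × 1.991; cell vol = 1.21² × mean(4 corners)
unit = 1.21² × 1.991 / (4×255) = 0.00285787 mm³ per gray-sum
row 0: Σ corner-gray over 3 cells = 1449  → 4.1410
row 1: Σ corner-gray over 3 cells = 1158  → 3.3094
row 2: Σ corner-gray over 3 cells = 1314  → 3.7552
row 3: Σ corner-gray over 3 cells = 1714  → 4.8984
row 4: Σ corner-gray over 3 cells = 2086  → 5.9615
Σ rows: total corner-gray = 7721  → 22.0656 mm³

22.066


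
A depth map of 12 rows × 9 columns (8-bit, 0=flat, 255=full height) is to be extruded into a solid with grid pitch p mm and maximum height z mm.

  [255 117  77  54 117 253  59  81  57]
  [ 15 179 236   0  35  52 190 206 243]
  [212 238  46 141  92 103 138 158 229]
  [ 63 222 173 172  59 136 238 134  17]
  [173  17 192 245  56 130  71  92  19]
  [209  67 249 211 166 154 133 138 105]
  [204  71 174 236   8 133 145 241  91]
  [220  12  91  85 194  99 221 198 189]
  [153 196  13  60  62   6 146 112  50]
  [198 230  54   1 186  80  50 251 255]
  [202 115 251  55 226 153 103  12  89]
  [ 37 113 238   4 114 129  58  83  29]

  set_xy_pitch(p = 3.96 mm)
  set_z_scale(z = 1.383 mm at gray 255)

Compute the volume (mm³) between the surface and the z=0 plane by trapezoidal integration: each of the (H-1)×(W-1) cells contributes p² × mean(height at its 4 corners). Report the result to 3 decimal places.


height_mm = gray/255 × 1.383; cell vol = 3.96² × mean(4 corners)
unit = 3.96² × 1.383 / (4×255) = 0.0212624 mm³ per gray-sum
row 0: Σ corner-gray over 8 cells = 3882  → 82.5407
row 1: Σ corner-gray over 8 cells = 4327  → 92.0024
row 2: Σ corner-gray over 8 cells = 4621  → 98.2536
row 3: Σ corner-gray over 8 cells = 4146  → 88.1539
row 4: Σ corner-gray over 8 cells = 4348  → 92.4489
row 5: Σ corner-gray over 8 cells = 4861  → 103.3565
row 6: Σ corner-gray over 8 cells = 4520  → 96.1061
row 7: Σ corner-gray over 8 cells = 3602  → 76.5872
row 8: Σ corner-gray over 8 cells = 3550  → 75.4815
row 9: Σ corner-gray over 8 cells = 4278  → 90.9606
row 10: Σ corner-gray over 8 cells = 3665  → 77.9267
Σ rows: total corner-gray = 45800  → 973.8181 mm³

973.818


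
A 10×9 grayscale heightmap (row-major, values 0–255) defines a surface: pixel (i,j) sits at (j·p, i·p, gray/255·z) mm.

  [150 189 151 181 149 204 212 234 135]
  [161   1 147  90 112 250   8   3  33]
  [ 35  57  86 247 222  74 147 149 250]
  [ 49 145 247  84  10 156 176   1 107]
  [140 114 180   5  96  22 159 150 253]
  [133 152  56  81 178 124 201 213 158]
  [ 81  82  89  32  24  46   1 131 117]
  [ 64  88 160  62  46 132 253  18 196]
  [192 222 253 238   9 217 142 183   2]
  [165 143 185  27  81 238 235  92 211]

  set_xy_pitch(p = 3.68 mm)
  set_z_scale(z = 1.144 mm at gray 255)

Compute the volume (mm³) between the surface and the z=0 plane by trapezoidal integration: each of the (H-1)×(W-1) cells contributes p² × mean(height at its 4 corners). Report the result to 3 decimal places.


539.640

height_mm = gray/255 × 1.144; cell vol = 3.68² × mean(4 corners)
unit = 3.68² × 1.144 / (4×255) = 0.0151887 mm³ per gray-sum
row 0: Σ corner-gray over 8 cells = 4341  → 65.9343
row 1: Σ corner-gray over 8 cells = 3665  → 55.6667
row 2: Σ corner-gray over 8 cells = 4043  → 61.4080
row 3: Σ corner-gray over 8 cells = 3639  → 55.2718
row 4: Σ corner-gray over 8 cells = 4146  → 62.9725
row 5: Σ corner-gray over 8 cells = 3309  → 50.2595
row 6: Σ corner-gray over 8 cells = 2786  → 42.3158
row 7: Σ corner-gray over 8 cells = 4500  → 68.3493
row 8: Σ corner-gray over 8 cells = 5100  → 77.4625
Σ rows: total corner-gray = 35529  → 539.6404 mm³


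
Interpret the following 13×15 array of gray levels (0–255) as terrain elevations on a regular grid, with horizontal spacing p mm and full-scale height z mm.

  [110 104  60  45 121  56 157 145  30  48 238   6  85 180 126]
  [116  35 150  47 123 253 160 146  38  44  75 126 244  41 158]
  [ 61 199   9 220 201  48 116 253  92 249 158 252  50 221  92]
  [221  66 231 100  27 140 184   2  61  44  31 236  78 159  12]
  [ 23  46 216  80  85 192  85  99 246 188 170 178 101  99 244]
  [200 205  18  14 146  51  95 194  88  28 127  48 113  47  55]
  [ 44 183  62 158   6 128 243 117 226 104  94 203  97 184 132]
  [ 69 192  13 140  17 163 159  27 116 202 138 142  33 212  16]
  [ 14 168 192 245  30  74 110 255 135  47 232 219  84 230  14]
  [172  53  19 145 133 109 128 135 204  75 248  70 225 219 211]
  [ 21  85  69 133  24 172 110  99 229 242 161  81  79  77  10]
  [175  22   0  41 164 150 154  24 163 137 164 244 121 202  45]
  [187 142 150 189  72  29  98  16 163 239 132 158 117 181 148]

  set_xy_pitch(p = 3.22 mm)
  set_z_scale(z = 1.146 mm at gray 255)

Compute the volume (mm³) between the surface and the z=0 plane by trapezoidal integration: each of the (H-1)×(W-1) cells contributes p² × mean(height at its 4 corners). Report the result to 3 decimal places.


970.786

height_mm = gray/255 × 1.146; cell vol = 3.22² × mean(4 corners)
unit = 3.22² × 1.146 / (4×255) = 0.0116492 mm³ per gray-sum
row 0: Σ corner-gray over 14 cells = 6024  → 70.1748
row 1: Σ corner-gray over 14 cells = 7527  → 87.6835
row 2: Σ corner-gray over 14 cells = 7240  → 84.3402
row 3: Σ corner-gray over 14 cells = 6788  → 79.0748
row 4: Σ corner-gray over 14 cells = 6440  → 75.0209
row 5: Σ corner-gray over 14 cells = 6389  → 74.4268
row 6: Σ corner-gray over 14 cells = 6979  → 81.2998
row 7: Σ corner-gray over 14 cells = 7263  → 84.6082
row 8: Σ corner-gray over 14 cells = 7979  → 92.9490
row 9: Σ corner-gray over 14 cells = 7062  → 82.2667
row 10: Σ corner-gray over 14 cells = 6545  → 76.2440
row 11: Σ corner-gray over 14 cells = 7099  → 82.6977
Σ rows: total corner-gray = 83335  → 970.7863 mm³


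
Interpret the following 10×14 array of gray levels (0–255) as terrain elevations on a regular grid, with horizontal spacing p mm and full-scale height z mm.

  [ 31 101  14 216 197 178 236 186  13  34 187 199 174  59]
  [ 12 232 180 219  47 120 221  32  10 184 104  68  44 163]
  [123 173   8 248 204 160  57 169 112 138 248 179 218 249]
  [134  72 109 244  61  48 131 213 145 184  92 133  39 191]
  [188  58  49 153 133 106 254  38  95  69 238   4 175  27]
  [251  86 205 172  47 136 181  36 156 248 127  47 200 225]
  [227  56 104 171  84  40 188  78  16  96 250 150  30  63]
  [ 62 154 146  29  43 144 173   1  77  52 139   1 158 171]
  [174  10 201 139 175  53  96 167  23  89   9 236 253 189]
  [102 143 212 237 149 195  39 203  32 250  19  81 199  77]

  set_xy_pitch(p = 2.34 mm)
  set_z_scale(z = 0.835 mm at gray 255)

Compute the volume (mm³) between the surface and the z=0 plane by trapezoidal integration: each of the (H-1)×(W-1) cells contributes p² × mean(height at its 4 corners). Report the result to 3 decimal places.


264.085

height_mm = gray/255 × 0.835; cell vol = 2.34² × mean(4 corners)
unit = 2.34² × 0.835 / (4×255) = 0.00448248 mm³ per gray-sum
row 0: Σ corner-gray over 13 cells = 6657  → 29.8398
row 1: Σ corner-gray over 13 cells = 7297  → 32.7086
row 2: Σ corner-gray over 13 cells = 7467  → 33.4707
row 3: Σ corner-gray over 13 cells = 6226  → 27.9079
row 4: Σ corner-gray over 13 cells = 6717  → 30.1088
row 5: Σ corner-gray over 13 cells = 6574  → 29.4678
row 6: Σ corner-gray over 13 cells = 5283  → 23.6809
row 7: Σ corner-gray over 13 cells = 5732  → 25.6936
row 8: Σ corner-gray over 13 cells = 6962  → 31.2070
Σ rows: total corner-gray = 58915  → 264.0851 mm³
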